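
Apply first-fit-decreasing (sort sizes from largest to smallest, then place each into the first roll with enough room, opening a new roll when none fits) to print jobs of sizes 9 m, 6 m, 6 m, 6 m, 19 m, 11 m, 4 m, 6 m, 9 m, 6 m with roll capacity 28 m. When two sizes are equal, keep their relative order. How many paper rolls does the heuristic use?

3

Sorted descending: 19, 11, 9, 9, 6, 6, 6, 6, 6, 4.
  19 → roll 1 (new)  [load 19/28]
  11 → roll 2 (new)  [load 11/28]
  9 → roll 1  [load 28/28]
  9 → roll 2  [load 20/28]
  6 → roll 2  [load 26/28]
  6 → roll 3 (new)  [load 6/28]
  6 → roll 3  [load 12/28]
  6 → roll 3  [load 18/28]
  6 → roll 3  [load 24/28]
  4 → roll 3  [load 28/28]
3 paper rolls opened.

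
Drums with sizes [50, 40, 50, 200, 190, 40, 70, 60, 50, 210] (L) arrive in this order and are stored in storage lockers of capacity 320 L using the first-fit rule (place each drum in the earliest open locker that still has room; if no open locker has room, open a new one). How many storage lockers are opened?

4

  50 → locker 1 (new)  [load 50/320]
  40 → locker 1  [load 90/320]
  50 → locker 1  [load 140/320]
  200 → locker 2 (new)  [load 200/320]
  190 → locker 3 (new)  [load 190/320]
  40 → locker 1  [load 180/320]
  70 → locker 1  [load 250/320]
  60 → locker 1  [load 310/320]
  50 → locker 2  [load 250/320]
  210 → locker 4 (new)  [load 210/320]
4 storage lockers opened.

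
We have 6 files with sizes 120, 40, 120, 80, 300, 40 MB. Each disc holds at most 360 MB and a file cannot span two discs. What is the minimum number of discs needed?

Total = 300 + 120 + 120 + 80 + 40 + 40 = 700 MB.
Lower bound: ⌈700/360⌉ = 2 discs.
A packing using 2 discs:
  disc 1: 300 + 40 = 340
  disc 2: 120 + 120 + 80 + 40 = 360
This matches the lower bound, so 2 is optimal.

2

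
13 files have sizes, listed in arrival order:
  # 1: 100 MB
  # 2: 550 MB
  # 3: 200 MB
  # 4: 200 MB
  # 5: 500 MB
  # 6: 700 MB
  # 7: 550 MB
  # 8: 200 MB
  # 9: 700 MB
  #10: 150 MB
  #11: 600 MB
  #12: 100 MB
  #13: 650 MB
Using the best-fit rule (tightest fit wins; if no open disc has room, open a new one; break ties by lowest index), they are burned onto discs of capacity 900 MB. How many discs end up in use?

7

  100 → disc 1 (new)  [load 100/900]
  550 → disc 1  [load 650/900]
  200 → disc 1  [load 850/900]
  200 → disc 2 (new)  [load 200/900]
  500 → disc 2  [load 700/900]
  700 → disc 3 (new)  [load 700/900]
  550 → disc 4 (new)  [load 550/900]
  200 → disc 2  [load 900/900]
  700 → disc 5 (new)  [load 700/900]
  150 → disc 3  [load 850/900]
  600 → disc 6 (new)  [load 600/900]
  100 → disc 5  [load 800/900]
  650 → disc 7 (new)  [load 650/900]
7 discs opened.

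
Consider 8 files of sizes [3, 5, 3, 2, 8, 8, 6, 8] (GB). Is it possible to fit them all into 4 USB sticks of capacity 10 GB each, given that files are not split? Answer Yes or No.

Total = 43 GB; ⌈43/10⌉ = 5.
At least 5 USB sticks are required, but only 4 are allowed.

No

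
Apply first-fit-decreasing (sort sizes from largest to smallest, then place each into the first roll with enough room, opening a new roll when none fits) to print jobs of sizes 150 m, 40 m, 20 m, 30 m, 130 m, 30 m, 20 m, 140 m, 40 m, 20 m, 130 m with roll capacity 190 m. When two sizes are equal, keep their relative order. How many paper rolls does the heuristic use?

4

Sorted descending: 150, 140, 130, 130, 40, 40, 30, 30, 20, 20, 20.
  150 → roll 1 (new)  [load 150/190]
  140 → roll 2 (new)  [load 140/190]
  130 → roll 3 (new)  [load 130/190]
  130 → roll 4 (new)  [load 130/190]
  40 → roll 1  [load 190/190]
  40 → roll 2  [load 180/190]
  30 → roll 3  [load 160/190]
  30 → roll 3  [load 190/190]
  20 → roll 4  [load 150/190]
  20 → roll 4  [load 170/190]
  20 → roll 4  [load 190/190]
4 paper rolls opened.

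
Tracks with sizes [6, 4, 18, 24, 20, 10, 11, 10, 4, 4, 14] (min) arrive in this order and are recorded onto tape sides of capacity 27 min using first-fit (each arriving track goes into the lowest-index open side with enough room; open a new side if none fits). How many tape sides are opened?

6

  6 → side 1 (new)  [load 6/27]
  4 → side 1  [load 10/27]
  18 → side 2 (new)  [load 18/27]
  24 → side 3 (new)  [load 24/27]
  20 → side 4 (new)  [load 20/27]
  10 → side 1  [load 20/27]
  11 → side 5 (new)  [load 11/27]
  10 → side 5  [load 21/27]
  4 → side 1  [load 24/27]
  4 → side 2  [load 22/27]
  14 → side 6 (new)  [load 14/27]
6 tape sides opened.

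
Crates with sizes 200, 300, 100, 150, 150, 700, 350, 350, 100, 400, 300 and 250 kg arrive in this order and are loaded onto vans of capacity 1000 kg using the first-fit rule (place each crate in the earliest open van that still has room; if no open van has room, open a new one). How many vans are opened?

  200 → van 1 (new)  [load 200/1000]
  300 → van 1  [load 500/1000]
  100 → van 1  [load 600/1000]
  150 → van 1  [load 750/1000]
  150 → van 1  [load 900/1000]
  700 → van 2 (new)  [load 700/1000]
  350 → van 3 (new)  [load 350/1000]
  350 → van 3  [load 700/1000]
  100 → van 1  [load 1000/1000]
  400 → van 4 (new)  [load 400/1000]
  300 → van 2  [load 1000/1000]
  250 → van 3  [load 950/1000]
4 vans opened.

4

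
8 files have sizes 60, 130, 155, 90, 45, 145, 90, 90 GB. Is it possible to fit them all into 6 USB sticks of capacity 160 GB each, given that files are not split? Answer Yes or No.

A valid assignment using 6 USB sticks:
  USB stick 1: 155 = 155
  USB stick 2: 145 = 145
  USB stick 3: 130 = 130
  USB stick 4: 90 + 60 = 150
  USB stick 5: 90 + 45 = 135
  USB stick 6: 90 = 90
Every load is within 160 GB, so 6 USB sticks suffice.

Yes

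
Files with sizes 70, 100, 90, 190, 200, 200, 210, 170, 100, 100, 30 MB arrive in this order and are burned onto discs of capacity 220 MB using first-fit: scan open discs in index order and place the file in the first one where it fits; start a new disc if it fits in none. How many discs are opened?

8

  70 → disc 1 (new)  [load 70/220]
  100 → disc 1  [load 170/220]
  90 → disc 2 (new)  [load 90/220]
  190 → disc 3 (new)  [load 190/220]
  200 → disc 4 (new)  [load 200/220]
  200 → disc 5 (new)  [load 200/220]
  210 → disc 6 (new)  [load 210/220]
  170 → disc 7 (new)  [load 170/220]
  100 → disc 2  [load 190/220]
  100 → disc 8 (new)  [load 100/220]
  30 → disc 1  [load 200/220]
8 discs opened.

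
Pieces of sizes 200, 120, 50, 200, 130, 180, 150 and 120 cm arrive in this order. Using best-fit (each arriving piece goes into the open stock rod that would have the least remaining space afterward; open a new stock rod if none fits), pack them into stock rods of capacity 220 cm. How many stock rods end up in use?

  200 → stock rod 1 (new)  [load 200/220]
  120 → stock rod 2 (new)  [load 120/220]
  50 → stock rod 2  [load 170/220]
  200 → stock rod 3 (new)  [load 200/220]
  130 → stock rod 4 (new)  [load 130/220]
  180 → stock rod 5 (new)  [load 180/220]
  150 → stock rod 6 (new)  [load 150/220]
  120 → stock rod 7 (new)  [load 120/220]
7 stock rods opened.

7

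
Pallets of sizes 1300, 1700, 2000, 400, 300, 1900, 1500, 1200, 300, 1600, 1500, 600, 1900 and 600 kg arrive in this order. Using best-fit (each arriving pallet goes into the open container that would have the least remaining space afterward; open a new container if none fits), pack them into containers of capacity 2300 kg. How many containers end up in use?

9

  1300 → container 1 (new)  [load 1300/2300]
  1700 → container 2 (new)  [load 1700/2300]
  2000 → container 3 (new)  [load 2000/2300]
  400 → container 2  [load 2100/2300]
  300 → container 3  [load 2300/2300]
  1900 → container 4 (new)  [load 1900/2300]
  1500 → container 5 (new)  [load 1500/2300]
  1200 → container 6 (new)  [load 1200/2300]
  300 → container 4  [load 2200/2300]
  1600 → container 7 (new)  [load 1600/2300]
  1500 → container 8 (new)  [load 1500/2300]
  600 → container 7  [load 2200/2300]
  1900 → container 9 (new)  [load 1900/2300]
  600 → container 5  [load 2100/2300]
9 containers opened.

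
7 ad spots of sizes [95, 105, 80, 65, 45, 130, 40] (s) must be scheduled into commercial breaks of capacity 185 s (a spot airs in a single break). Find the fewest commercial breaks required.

4

Total = 130 + 105 + 95 + 80 + 65 + 45 + 40 = 560 s.
Lower bound: ⌈560/185⌉ = 4 commercial breaks.
A packing using 4 commercial breaks:
  break 1: 130 + 45 = 175
  break 2: 105 + 80 = 185
  break 3: 95 + 65 = 160
  break 4: 40 = 40
This matches the lower bound, so 4 is optimal.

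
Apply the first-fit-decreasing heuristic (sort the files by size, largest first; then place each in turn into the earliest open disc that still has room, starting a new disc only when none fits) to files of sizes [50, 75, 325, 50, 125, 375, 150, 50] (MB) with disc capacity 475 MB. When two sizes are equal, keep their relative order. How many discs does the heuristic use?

3

Sorted descending: 375, 325, 150, 125, 75, 50, 50, 50.
  375 → disc 1 (new)  [load 375/475]
  325 → disc 2 (new)  [load 325/475]
  150 → disc 2  [load 475/475]
  125 → disc 3 (new)  [load 125/475]
  75 → disc 1  [load 450/475]
  50 → disc 3  [load 175/475]
  50 → disc 3  [load 225/475]
  50 → disc 3  [load 275/475]
3 discs opened.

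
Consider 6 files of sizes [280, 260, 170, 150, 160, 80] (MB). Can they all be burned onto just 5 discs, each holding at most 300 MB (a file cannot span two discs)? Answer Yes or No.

A valid assignment using 5 discs:
  disc 1: 280 = 280
  disc 2: 260 = 260
  disc 3: 170 + 80 = 250
  disc 4: 160 = 160
  disc 5: 150 = 150
Every load is within 300 MB, so 5 discs suffice.

Yes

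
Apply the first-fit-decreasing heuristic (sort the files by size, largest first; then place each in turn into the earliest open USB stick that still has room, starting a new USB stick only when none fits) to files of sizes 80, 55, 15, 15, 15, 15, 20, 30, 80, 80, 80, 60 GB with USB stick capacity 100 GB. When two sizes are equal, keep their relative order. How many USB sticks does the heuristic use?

Sorted descending: 80, 80, 80, 80, 60, 55, 30, 20, 15, 15, 15, 15.
  80 → USB stick 1 (new)  [load 80/100]
  80 → USB stick 2 (new)  [load 80/100]
  80 → USB stick 3 (new)  [load 80/100]
  80 → USB stick 4 (new)  [load 80/100]
  60 → USB stick 5 (new)  [load 60/100]
  55 → USB stick 6 (new)  [load 55/100]
  30 → USB stick 5  [load 90/100]
  20 → USB stick 1  [load 100/100]
  15 → USB stick 2  [load 95/100]
  15 → USB stick 3  [load 95/100]
  15 → USB stick 4  [load 95/100]
  15 → USB stick 6  [load 70/100]
6 USB sticks opened.

6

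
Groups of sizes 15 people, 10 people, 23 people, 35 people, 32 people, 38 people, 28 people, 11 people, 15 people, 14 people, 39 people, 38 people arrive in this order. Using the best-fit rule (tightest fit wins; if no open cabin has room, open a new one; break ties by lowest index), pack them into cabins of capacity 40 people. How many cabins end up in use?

  15 → cabin 1 (new)  [load 15/40]
  10 → cabin 1  [load 25/40]
  23 → cabin 2 (new)  [load 23/40]
  35 → cabin 3 (new)  [load 35/40]
  32 → cabin 4 (new)  [load 32/40]
  38 → cabin 5 (new)  [load 38/40]
  28 → cabin 6 (new)  [load 28/40]
  11 → cabin 6  [load 39/40]
  15 → cabin 1  [load 40/40]
  14 → cabin 2  [load 37/40]
  39 → cabin 7 (new)  [load 39/40]
  38 → cabin 8 (new)  [load 38/40]
8 cabins opened.

8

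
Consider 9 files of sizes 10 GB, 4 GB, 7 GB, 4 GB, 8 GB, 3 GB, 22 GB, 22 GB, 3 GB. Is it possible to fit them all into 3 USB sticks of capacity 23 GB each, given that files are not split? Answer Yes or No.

Total = 83 GB; ⌈83/23⌉ = 4.
At least 4 USB sticks are required, but only 3 are allowed.

No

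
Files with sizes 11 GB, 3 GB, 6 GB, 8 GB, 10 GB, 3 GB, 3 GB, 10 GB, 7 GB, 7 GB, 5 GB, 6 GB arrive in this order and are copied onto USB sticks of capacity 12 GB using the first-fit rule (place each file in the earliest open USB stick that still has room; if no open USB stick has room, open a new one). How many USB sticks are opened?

8

  11 → USB stick 1 (new)  [load 11/12]
  3 → USB stick 2 (new)  [load 3/12]
  6 → USB stick 2  [load 9/12]
  8 → USB stick 3 (new)  [load 8/12]
  10 → USB stick 4 (new)  [load 10/12]
  3 → USB stick 2  [load 12/12]
  3 → USB stick 3  [load 11/12]
  10 → USB stick 5 (new)  [load 10/12]
  7 → USB stick 6 (new)  [load 7/12]
  7 → USB stick 7 (new)  [load 7/12]
  5 → USB stick 6  [load 12/12]
  6 → USB stick 8 (new)  [load 6/12]
8 USB sticks opened.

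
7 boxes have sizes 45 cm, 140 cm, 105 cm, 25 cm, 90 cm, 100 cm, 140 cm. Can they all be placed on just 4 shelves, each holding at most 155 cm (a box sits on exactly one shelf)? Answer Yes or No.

Total = 645 cm; ⌈645/155⌉ = 5.
At least 5 shelves are required, but only 4 are allowed.

No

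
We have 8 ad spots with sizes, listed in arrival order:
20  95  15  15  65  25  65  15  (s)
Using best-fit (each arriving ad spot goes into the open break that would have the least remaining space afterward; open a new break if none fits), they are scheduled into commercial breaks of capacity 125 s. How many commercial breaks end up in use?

3

  20 → break 1 (new)  [load 20/125]
  95 → break 1  [load 115/125]
  15 → break 2 (new)  [load 15/125]
  15 → break 2  [load 30/125]
  65 → break 2  [load 95/125]
  25 → break 2  [load 120/125]
  65 → break 3 (new)  [load 65/125]
  15 → break 3  [load 80/125]
3 commercial breaks opened.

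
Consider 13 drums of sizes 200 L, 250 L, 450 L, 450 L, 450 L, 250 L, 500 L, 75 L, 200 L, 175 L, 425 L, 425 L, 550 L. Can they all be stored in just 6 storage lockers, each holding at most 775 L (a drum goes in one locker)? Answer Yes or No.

Total = 4400 L; ⌈4400/775⌉ = 6.
7 drums each exceed half the capacity and cannot share a locker, forcing at least 7 storage lockers.
At least 7 storage lockers are required, but only 6 are allowed.

No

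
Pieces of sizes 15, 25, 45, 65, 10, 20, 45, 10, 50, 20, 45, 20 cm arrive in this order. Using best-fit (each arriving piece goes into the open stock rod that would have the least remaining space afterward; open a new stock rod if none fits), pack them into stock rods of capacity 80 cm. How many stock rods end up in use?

  15 → stock rod 1 (new)  [load 15/80]
  25 → stock rod 1  [load 40/80]
  45 → stock rod 2 (new)  [load 45/80]
  65 → stock rod 3 (new)  [load 65/80]
  10 → stock rod 3  [load 75/80]
  20 → stock rod 2  [load 65/80]
  45 → stock rod 4 (new)  [load 45/80]
  10 → stock rod 2  [load 75/80]
  50 → stock rod 5 (new)  [load 50/80]
  20 → stock rod 5  [load 70/80]
  45 → stock rod 6 (new)  [load 45/80]
  20 → stock rod 4  [load 65/80]
6 stock rods opened.

6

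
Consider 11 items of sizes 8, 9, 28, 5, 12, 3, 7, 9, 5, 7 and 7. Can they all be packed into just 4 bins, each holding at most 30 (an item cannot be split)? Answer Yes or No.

Yes

A valid assignment using 4 bins:
  bin 1: 28 = 28
  bin 2: 12 + 9 + 9 = 30
  bin 3: 8 + 7 + 7 + 7 = 29
  bin 4: 5 + 5 + 3 = 13
Every load is within 30, so 4 bins suffice.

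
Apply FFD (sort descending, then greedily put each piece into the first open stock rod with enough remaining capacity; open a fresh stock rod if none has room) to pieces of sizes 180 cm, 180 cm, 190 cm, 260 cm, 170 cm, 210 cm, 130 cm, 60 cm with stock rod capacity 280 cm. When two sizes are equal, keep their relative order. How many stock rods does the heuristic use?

Sorted descending: 260, 210, 190, 180, 180, 170, 130, 60.
  260 → stock rod 1 (new)  [load 260/280]
  210 → stock rod 2 (new)  [load 210/280]
  190 → stock rod 3 (new)  [load 190/280]
  180 → stock rod 4 (new)  [load 180/280]
  180 → stock rod 5 (new)  [load 180/280]
  170 → stock rod 6 (new)  [load 170/280]
  130 → stock rod 7 (new)  [load 130/280]
  60 → stock rod 2  [load 270/280]
7 stock rods opened.

7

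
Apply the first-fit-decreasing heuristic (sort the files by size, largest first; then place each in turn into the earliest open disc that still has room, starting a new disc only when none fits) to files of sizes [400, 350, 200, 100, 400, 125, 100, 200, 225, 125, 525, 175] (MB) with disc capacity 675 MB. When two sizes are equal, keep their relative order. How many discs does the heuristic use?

Sorted descending: 525, 400, 400, 350, 225, 200, 200, 175, 125, 125, 100, 100.
  525 → disc 1 (new)  [load 525/675]
  400 → disc 2 (new)  [load 400/675]
  400 → disc 3 (new)  [load 400/675]
  350 → disc 4 (new)  [load 350/675]
  225 → disc 2  [load 625/675]
  200 → disc 3  [load 600/675]
  200 → disc 4  [load 550/675]
  175 → disc 5 (new)  [load 175/675]
  125 → disc 1  [load 650/675]
  125 → disc 4  [load 675/675]
  100 → disc 5  [load 275/675]
  100 → disc 5  [load 375/675]
5 discs opened.

5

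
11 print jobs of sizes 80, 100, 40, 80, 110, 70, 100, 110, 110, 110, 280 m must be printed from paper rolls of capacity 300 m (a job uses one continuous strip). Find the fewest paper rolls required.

Total = 280 + 110 + 110 + 110 + 110 + 100 + 100 + 80 + 80 + 70 + 40 = 1190 m.
Lower bound: ⌈1190/300⌉ = 4 paper rolls.
A packing using 5 paper rolls:
  roll 1: 280 = 280
  roll 2: 110 + 110 + 80 = 300
  roll 3: 110 + 110 + 80 = 300
  roll 4: 100 + 100 + 70 = 270
  roll 5: 40 = 40
No arrangement into 4 paper rolls stays within capacity, so 5 is optimal.

5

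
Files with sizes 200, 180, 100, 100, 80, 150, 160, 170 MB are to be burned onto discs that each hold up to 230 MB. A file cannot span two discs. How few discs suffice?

Total = 200 + 180 + 170 + 160 + 150 + 100 + 100 + 80 = 1140 MB.
Lower bound: ⌈1140/230⌉ = 5 discs.
A packing using 6 discs:
  disc 1: 200 = 200
  disc 2: 180 = 180
  disc 3: 170 = 170
  disc 4: 160 = 160
  disc 5: 150 + 80 = 230
  disc 6: 100 + 100 = 200
No arrangement into 5 discs stays within capacity, so 6 is optimal.

6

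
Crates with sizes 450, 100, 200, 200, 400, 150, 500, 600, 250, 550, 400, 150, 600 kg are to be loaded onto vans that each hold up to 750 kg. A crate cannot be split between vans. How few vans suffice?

7

Total = 600 + 600 + 550 + 500 + 450 + 400 + 400 + 250 + 200 + 200 + 150 + 150 + 100 = 4550 kg.
Lower bound: ⌈4550/750⌉ = 7 vans.
A packing using 7 vans:
  van 1: 600 + 150 = 750
  van 2: 600 + 150 = 750
  van 3: 550 + 200 = 750
  van 4: 500 + 250 = 750
  van 5: 450 + 200 + 100 = 750
  van 6: 400 = 400
  van 7: 400 = 400
This matches the lower bound, so 7 is optimal.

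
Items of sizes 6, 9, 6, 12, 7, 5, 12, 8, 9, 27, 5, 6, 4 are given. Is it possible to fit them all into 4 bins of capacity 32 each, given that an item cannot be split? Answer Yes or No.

Yes

A valid assignment using 4 bins:
  bin 1: 27 + 5 = 32
  bin 2: 12 + 12 + 8 = 32
  bin 3: 9 + 9 + 7 + 6 = 31
  bin 4: 6 + 6 + 5 + 4 = 21
Every load is within 32, so 4 bins suffice.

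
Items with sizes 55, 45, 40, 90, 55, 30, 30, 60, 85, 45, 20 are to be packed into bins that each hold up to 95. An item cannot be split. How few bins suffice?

Total = 90 + 85 + 60 + 55 + 55 + 45 + 45 + 40 + 30 + 30 + 20 = 555.
Lower bound: ⌈555/95⌉ = 6 bins.
A packing using 7 bins:
  bin 1: 90 = 90
  bin 2: 85 = 85
  bin 3: 60 + 30 = 90
  bin 4: 55 + 40 = 95
  bin 5: 55 + 30 = 85
  bin 6: 45 + 45 = 90
  bin 7: 20 = 20
No arrangement into 6 bins stays within capacity, so 7 is optimal.

7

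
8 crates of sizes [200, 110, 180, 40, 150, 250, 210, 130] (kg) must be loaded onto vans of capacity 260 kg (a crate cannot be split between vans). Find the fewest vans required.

6

Total = 250 + 210 + 200 + 180 + 150 + 130 + 110 + 40 = 1270 kg.
Lower bound: ⌈1270/260⌉ = 5 vans.
A packing using 6 vans:
  van 1: 250 = 250
  van 2: 210 + 40 = 250
  van 3: 200 = 200
  van 4: 180 = 180
  van 5: 150 + 110 = 260
  van 6: 130 = 130
No arrangement into 5 vans stays within capacity, so 6 is optimal.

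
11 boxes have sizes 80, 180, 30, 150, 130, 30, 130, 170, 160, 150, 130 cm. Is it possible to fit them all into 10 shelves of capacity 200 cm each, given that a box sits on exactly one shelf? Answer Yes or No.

A valid assignment using 9 shelves:
  shelf 1: 180 = 180
  shelf 2: 170 + 30 = 200
  shelf 3: 160 + 30 = 190
  shelf 4: 150 = 150
  shelf 5: 150 = 150
  shelf 6: 130 = 130
  shelf 7: 130 = 130
  shelf 8: 130 = 130
  shelf 9: 80 = 80
That uses only 9 ≤ 10, so 10 shelves are enough.

Yes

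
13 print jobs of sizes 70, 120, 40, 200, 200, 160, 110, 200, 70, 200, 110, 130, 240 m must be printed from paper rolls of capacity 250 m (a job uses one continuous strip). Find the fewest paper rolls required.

9

Total = 240 + 200 + 200 + 200 + 200 + 160 + 130 + 120 + 110 + 110 + 70 + 70 + 40 = 1850 m.
Lower bound: ⌈1850/250⌉ = 8 paper rolls.
A packing using 9 paper rolls:
  roll 1: 240 = 240
  roll 2: 200 + 40 = 240
  roll 3: 200 = 200
  roll 4: 200 = 200
  roll 5: 200 = 200
  roll 6: 160 + 70 = 230
  roll 7: 130 + 120 = 250
  roll 8: 110 + 110 = 220
  roll 9: 70 = 70
No arrangement into 8 paper rolls stays within capacity, so 9 is optimal.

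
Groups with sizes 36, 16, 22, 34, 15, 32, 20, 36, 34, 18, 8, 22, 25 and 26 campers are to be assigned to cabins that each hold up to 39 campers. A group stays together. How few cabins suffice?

10

Total = 36 + 36 + 34 + 34 + 32 + 26 + 25 + 22 + 22 + 20 + 18 + 16 + 15 + 8 = 344 campers.
Lower bound: ⌈344/39⌉ = 9 cabins.
Also, 10 groups each exceed 39/2 campers, and no two of those can share a cabin, so at least 10 cabins are needed.
A packing using 10 cabins:
  cabin 1: 36 = 36
  cabin 2: 36 = 36
  cabin 3: 34 = 34
  cabin 4: 34 = 34
  cabin 5: 32 = 32
  cabin 6: 26 + 8 = 34
  cabin 7: 25 = 25
  cabin 8: 22 + 16 = 38
  cabin 9: 22 + 15 = 37
  cabin 10: 20 + 18 = 38
This matches the lower bound, so 10 is optimal.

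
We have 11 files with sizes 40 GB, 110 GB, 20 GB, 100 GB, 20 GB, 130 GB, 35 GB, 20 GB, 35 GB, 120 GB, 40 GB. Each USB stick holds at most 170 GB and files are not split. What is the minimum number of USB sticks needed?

Total = 130 + 120 + 110 + 100 + 40 + 40 + 35 + 35 + 20 + 20 + 20 = 670 GB.
Lower bound: ⌈670/170⌉ = 4 USB sticks.
A packing using 4 USB sticks:
  USB stick 1: 130 + 40 = 170
  USB stick 2: 120 + 40 = 160
  USB stick 3: 110 + 20 + 20 + 20 = 170
  USB stick 4: 100 + 35 + 35 = 170
This matches the lower bound, so 4 is optimal.

4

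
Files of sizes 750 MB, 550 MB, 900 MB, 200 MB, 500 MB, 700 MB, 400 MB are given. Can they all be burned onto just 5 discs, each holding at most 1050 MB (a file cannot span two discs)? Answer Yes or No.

A valid assignment using 5 discs:
  disc 1: 900 = 900
  disc 2: 750 + 200 = 950
  disc 3: 700 = 700
  disc 4: 550 + 500 = 1050
  disc 5: 400 = 400
Every load is within 1050 MB, so 5 discs suffice.

Yes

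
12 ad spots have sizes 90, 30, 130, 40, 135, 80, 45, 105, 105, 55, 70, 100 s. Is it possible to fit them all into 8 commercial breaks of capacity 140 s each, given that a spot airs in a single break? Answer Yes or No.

A valid assignment using 8 commercial breaks:
  break 1: 135 = 135
  break 2: 130 = 130
  break 3: 105 + 30 = 135
  break 4: 105 = 105
  break 5: 100 + 40 = 140
  break 6: 90 + 45 = 135
  break 7: 80 + 55 = 135
  break 8: 70 = 70
Every load is within 140 s, so 8 commercial breaks suffice.

Yes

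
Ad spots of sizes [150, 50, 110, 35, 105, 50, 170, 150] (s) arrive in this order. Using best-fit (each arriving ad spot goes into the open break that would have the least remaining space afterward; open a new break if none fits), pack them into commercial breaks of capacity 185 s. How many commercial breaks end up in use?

5

  150 → break 1 (new)  [load 150/185]
  50 → break 2 (new)  [load 50/185]
  110 → break 2  [load 160/185]
  35 → break 1  [load 185/185]
  105 → break 3 (new)  [load 105/185]
  50 → break 3  [load 155/185]
  170 → break 4 (new)  [load 170/185]
  150 → break 5 (new)  [load 150/185]
5 commercial breaks opened.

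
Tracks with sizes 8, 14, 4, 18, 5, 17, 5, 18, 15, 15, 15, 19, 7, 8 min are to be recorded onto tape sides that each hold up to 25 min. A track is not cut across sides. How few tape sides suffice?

Total = 19 + 18 + 18 + 17 + 15 + 15 + 15 + 14 + 8 + 8 + 7 + 5 + 5 + 4 = 168 min.
Lower bound: ⌈168/25⌉ = 7 tape sides.
Also, 8 tracks each exceed 25/2 min, and no two of those can share a side, so at least 8 tape sides are needed.
A packing using 8 tape sides:
  side 1: 19 + 5 = 24
  side 2: 18 + 7 = 25
  side 3: 18 + 5 = 23
  side 4: 17 + 8 = 25
  side 5: 15 + 8 = 23
  side 6: 15 + 4 = 19
  side 7: 15 = 15
  side 8: 14 = 14
This matches the lower bound, so 8 is optimal.

8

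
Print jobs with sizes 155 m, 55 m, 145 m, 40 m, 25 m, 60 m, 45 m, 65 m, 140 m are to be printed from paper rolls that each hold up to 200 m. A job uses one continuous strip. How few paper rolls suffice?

4

Total = 155 + 145 + 140 + 65 + 60 + 55 + 45 + 40 + 25 = 730 m.
Lower bound: ⌈730/200⌉ = 4 paper rolls.
A packing using 4 paper rolls:
  roll 1: 155 + 45 = 200
  roll 2: 145 + 55 = 200
  roll 3: 140 + 60 = 200
  roll 4: 65 + 40 + 25 = 130
This matches the lower bound, so 4 is optimal.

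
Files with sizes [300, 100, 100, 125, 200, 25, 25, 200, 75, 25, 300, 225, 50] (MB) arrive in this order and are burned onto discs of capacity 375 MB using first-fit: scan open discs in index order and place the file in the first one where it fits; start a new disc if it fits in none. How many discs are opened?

6

  300 → disc 1 (new)  [load 300/375]
  100 → disc 2 (new)  [load 100/375]
  100 → disc 2  [load 200/375]
  125 → disc 2  [load 325/375]
  200 → disc 3 (new)  [load 200/375]
  25 → disc 1  [load 325/375]
  25 → disc 1  [load 350/375]
  200 → disc 4 (new)  [load 200/375]
  75 → disc 3  [load 275/375]
  25 → disc 1  [load 375/375]
  300 → disc 5 (new)  [load 300/375]
  225 → disc 6 (new)  [load 225/375]
  50 → disc 2  [load 375/375]
6 discs opened.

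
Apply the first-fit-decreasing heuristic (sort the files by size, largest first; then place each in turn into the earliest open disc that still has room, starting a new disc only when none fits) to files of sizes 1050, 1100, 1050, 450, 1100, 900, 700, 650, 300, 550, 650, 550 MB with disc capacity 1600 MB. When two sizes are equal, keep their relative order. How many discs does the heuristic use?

6

Sorted descending: 1100, 1100, 1050, 1050, 900, 700, 650, 650, 550, 550, 450, 300.
  1100 → disc 1 (new)  [load 1100/1600]
  1100 → disc 2 (new)  [load 1100/1600]
  1050 → disc 3 (new)  [load 1050/1600]
  1050 → disc 4 (new)  [load 1050/1600]
  900 → disc 5 (new)  [load 900/1600]
  700 → disc 5  [load 1600/1600]
  650 → disc 6 (new)  [load 650/1600]
  650 → disc 6  [load 1300/1600]
  550 → disc 3  [load 1600/1600]
  550 → disc 4  [load 1600/1600]
  450 → disc 1  [load 1550/1600]
  300 → disc 2  [load 1400/1600]
6 discs opened.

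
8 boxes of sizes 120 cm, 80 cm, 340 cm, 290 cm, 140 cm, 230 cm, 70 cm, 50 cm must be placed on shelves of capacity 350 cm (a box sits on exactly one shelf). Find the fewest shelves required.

Total = 340 + 290 + 230 + 140 + 120 + 80 + 70 + 50 = 1320 cm.
Lower bound: ⌈1320/350⌉ = 4 shelves.
A packing using 4 shelves:
  shelf 1: 340 = 340
  shelf 2: 290 + 50 = 340
  shelf 3: 230 + 120 = 350
  shelf 4: 140 + 80 + 70 = 290
This matches the lower bound, so 4 is optimal.

4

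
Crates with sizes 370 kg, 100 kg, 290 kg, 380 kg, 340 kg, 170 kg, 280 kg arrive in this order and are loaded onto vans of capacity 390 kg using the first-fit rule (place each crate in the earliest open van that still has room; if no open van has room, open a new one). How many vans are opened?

6

  370 → van 1 (new)  [load 370/390]
  100 → van 2 (new)  [load 100/390]
  290 → van 2  [load 390/390]
  380 → van 3 (new)  [load 380/390]
  340 → van 4 (new)  [load 340/390]
  170 → van 5 (new)  [load 170/390]
  280 → van 6 (new)  [load 280/390]
6 vans opened.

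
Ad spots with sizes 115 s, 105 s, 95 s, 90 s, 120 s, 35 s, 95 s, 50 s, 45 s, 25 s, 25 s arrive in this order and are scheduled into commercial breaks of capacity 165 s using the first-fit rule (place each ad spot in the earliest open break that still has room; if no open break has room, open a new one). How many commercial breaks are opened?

  115 → break 1 (new)  [load 115/165]
  105 → break 2 (new)  [load 105/165]
  95 → break 3 (new)  [load 95/165]
  90 → break 4 (new)  [load 90/165]
  120 → break 5 (new)  [load 120/165]
  35 → break 1  [load 150/165]
  95 → break 6 (new)  [load 95/165]
  50 → break 2  [load 155/165]
  45 → break 3  [load 140/165]
  25 → break 3  [load 165/165]
  25 → break 4  [load 115/165]
6 commercial breaks opened.

6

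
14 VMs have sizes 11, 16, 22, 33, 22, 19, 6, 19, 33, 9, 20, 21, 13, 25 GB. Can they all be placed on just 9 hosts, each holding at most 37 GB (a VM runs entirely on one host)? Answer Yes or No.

A valid assignment using 9 hosts:
  host 1: 33 = 33
  host 2: 33 = 33
  host 3: 25 + 11 = 36
  host 4: 22 + 13 = 35
  host 5: 22 + 9 + 6 = 37
  host 6: 21 + 16 = 37
  host 7: 20 = 20
  host 8: 19 = 19
  host 9: 19 = 19
Every load is within 37 GB, so 9 hosts suffice.

Yes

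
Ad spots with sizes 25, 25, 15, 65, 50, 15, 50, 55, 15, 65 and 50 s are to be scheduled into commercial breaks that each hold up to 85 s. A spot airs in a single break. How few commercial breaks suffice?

6

Total = 65 + 65 + 55 + 50 + 50 + 50 + 25 + 25 + 15 + 15 + 15 = 430 s.
Lower bound: ⌈430/85⌉ = 6 commercial breaks.
A packing using 6 commercial breaks:
  break 1: 65 + 15 = 80
  break 2: 65 + 15 = 80
  break 3: 55 + 25 = 80
  break 4: 50 + 25 = 75
  break 5: 50 + 15 = 65
  break 6: 50 = 50
This matches the lower bound, so 6 is optimal.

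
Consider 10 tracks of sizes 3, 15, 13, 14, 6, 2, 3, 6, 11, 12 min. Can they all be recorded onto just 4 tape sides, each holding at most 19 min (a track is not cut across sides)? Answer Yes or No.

Total = 85 min; ⌈85/19⌉ = 5.
At least 5 tape sides are required, but only 4 are allowed.

No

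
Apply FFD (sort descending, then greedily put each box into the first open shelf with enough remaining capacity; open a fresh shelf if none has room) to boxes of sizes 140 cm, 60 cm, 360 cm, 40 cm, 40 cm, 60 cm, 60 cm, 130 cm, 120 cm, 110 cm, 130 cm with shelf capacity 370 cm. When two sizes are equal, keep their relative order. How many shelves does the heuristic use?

Sorted descending: 360, 140, 130, 130, 120, 110, 60, 60, 60, 40, 40.
  360 → shelf 1 (new)  [load 360/370]
  140 → shelf 2 (new)  [load 140/370]
  130 → shelf 2  [load 270/370]
  130 → shelf 3 (new)  [load 130/370]
  120 → shelf 3  [load 250/370]
  110 → shelf 3  [load 360/370]
  60 → shelf 2  [load 330/370]
  60 → shelf 4 (new)  [load 60/370]
  60 → shelf 4  [load 120/370]
  40 → shelf 2  [load 370/370]
  40 → shelf 4  [load 160/370]
4 shelves opened.

4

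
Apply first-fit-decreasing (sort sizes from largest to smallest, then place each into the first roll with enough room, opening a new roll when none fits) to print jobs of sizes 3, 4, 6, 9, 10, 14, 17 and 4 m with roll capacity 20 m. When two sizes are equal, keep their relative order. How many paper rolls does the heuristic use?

Sorted descending: 17, 14, 10, 9, 6, 4, 4, 3.
  17 → roll 1 (new)  [load 17/20]
  14 → roll 2 (new)  [load 14/20]
  10 → roll 3 (new)  [load 10/20]
  9 → roll 3  [load 19/20]
  6 → roll 2  [load 20/20]
  4 → roll 4 (new)  [load 4/20]
  4 → roll 4  [load 8/20]
  3 → roll 1  [load 20/20]
4 paper rolls opened.

4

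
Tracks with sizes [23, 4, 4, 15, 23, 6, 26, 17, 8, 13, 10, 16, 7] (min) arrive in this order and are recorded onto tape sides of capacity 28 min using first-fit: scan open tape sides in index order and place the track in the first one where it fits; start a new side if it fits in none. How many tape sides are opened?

7

  23 → side 1 (new)  [load 23/28]
  4 → side 1  [load 27/28]
  4 → side 2 (new)  [load 4/28]
  15 → side 2  [load 19/28]
  23 → side 3 (new)  [load 23/28]
  6 → side 2  [load 25/28]
  26 → side 4 (new)  [load 26/28]
  17 → side 5 (new)  [load 17/28]
  8 → side 5  [load 25/28]
  13 → side 6 (new)  [load 13/28]
  10 → side 6  [load 23/28]
  16 → side 7 (new)  [load 16/28]
  7 → side 7  [load 23/28]
7 tape sides opened.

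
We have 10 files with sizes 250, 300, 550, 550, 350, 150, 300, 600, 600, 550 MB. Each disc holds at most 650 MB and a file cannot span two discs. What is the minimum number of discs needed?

Total = 600 + 600 + 550 + 550 + 550 + 350 + 300 + 300 + 250 + 150 = 4200 MB.
Lower bound: ⌈4200/650⌉ = 7 discs.
A packing using 8 discs:
  disc 1: 600 = 600
  disc 2: 600 = 600
  disc 3: 550 = 550
  disc 4: 550 = 550
  disc 5: 550 = 550
  disc 6: 350 + 300 = 650
  disc 7: 300 + 250 = 550
  disc 8: 150 = 150
No arrangement into 7 discs stays within capacity, so 8 is optimal.

8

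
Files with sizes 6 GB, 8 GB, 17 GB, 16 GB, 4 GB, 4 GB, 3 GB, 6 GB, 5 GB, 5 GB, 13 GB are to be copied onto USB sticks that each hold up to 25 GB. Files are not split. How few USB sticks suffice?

4

Total = 17 + 16 + 13 + 8 + 6 + 6 + 5 + 5 + 4 + 4 + 3 = 87 GB.
Lower bound: ⌈87/25⌉ = 4 USB sticks.
A packing using 4 USB sticks:
  USB stick 1: 17 + 8 = 25
  USB stick 2: 16 + 6 + 3 = 25
  USB stick 3: 13 + 6 + 5 = 24
  USB stick 4: 5 + 4 + 4 = 13
This matches the lower bound, so 4 is optimal.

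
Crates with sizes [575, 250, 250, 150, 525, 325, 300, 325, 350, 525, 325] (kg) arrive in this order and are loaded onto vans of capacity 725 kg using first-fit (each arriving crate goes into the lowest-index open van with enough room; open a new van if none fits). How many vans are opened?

  575 → van 1 (new)  [load 575/725]
  250 → van 2 (new)  [load 250/725]
  250 → van 2  [load 500/725]
  150 → van 1  [load 725/725]
  525 → van 3 (new)  [load 525/725]
  325 → van 4 (new)  [load 325/725]
  300 → van 4  [load 625/725]
  325 → van 5 (new)  [load 325/725]
  350 → van 5  [load 675/725]
  525 → van 6 (new)  [load 525/725]
  325 → van 7 (new)  [load 325/725]
7 vans opened.

7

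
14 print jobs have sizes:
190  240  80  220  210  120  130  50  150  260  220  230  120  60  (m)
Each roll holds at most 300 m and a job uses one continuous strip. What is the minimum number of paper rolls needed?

9

Total = 260 + 240 + 230 + 220 + 220 + 210 + 190 + 150 + 130 + 120 + 120 + 80 + 60 + 50 = 2280 m.
Lower bound: ⌈2280/300⌉ = 8 paper rolls.
A packing using 9 paper rolls:
  roll 1: 260 = 260
  roll 2: 240 + 60 = 300
  roll 3: 230 + 50 = 280
  roll 4: 220 + 80 = 300
  roll 5: 220 = 220
  roll 6: 210 = 210
  roll 7: 190 = 190
  roll 8: 150 + 130 = 280
  roll 9: 120 + 120 = 240
No arrangement into 8 paper rolls stays within capacity, so 9 is optimal.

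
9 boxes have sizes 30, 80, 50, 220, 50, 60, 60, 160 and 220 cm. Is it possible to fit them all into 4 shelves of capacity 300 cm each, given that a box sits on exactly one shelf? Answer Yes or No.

Yes

A valid assignment using 4 shelves:
  shelf 1: 220 + 80 = 300
  shelf 2: 220 + 60 = 280
  shelf 3: 160 + 60 + 50 + 30 = 300
  shelf 4: 50 = 50
Every load is within 300 cm, so 4 shelves suffice.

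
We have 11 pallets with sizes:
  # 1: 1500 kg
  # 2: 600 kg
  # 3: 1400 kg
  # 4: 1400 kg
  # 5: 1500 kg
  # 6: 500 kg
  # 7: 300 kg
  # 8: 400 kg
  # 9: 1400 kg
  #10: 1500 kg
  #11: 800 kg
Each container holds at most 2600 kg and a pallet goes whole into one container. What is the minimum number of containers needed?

6

Total = 1500 + 1500 + 1500 + 1400 + 1400 + 1400 + 800 + 600 + 500 + 400 + 300 = 11300 kg.
Lower bound: ⌈11300/2600⌉ = 5 containers.
Also, 6 pallets each exceed 1300 kg, and no two of those can share a container, so at least 6 containers are needed.
A packing using 6 containers:
  container 1: 1500 + 800 + 300 = 2600
  container 2: 1500 + 600 + 500 = 2600
  container 3: 1500 + 400 = 1900
  container 4: 1400 = 1400
  container 5: 1400 = 1400
  container 6: 1400 = 1400
This matches the lower bound, so 6 is optimal.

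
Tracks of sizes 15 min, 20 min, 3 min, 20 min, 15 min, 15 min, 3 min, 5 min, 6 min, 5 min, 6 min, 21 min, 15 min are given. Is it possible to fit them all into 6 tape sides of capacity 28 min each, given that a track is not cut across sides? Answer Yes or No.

Total = 149 min; ⌈149/28⌉ = 6.
7 tracks each exceed half the capacity and cannot share a side, forcing at least 7 tape sides.
At least 7 tape sides are required, but only 6 are allowed.

No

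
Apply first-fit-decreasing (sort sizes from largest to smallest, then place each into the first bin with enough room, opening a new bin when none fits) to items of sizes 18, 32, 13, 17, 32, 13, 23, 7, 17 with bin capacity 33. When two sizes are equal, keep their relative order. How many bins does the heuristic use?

6

Sorted descending: 32, 32, 23, 18, 17, 17, 13, 13, 7.
  32 → bin 1 (new)  [load 32/33]
  32 → bin 2 (new)  [load 32/33]
  23 → bin 3 (new)  [load 23/33]
  18 → bin 4 (new)  [load 18/33]
  17 → bin 5 (new)  [load 17/33]
  17 → bin 6 (new)  [load 17/33]
  13 → bin 4  [load 31/33]
  13 → bin 5  [load 30/33]
  7 → bin 3  [load 30/33]
6 bins opened.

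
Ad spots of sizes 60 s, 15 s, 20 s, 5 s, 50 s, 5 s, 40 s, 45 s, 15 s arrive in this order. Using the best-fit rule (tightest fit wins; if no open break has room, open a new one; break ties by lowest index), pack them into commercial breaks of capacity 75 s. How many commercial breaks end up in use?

4

  60 → break 1 (new)  [load 60/75]
  15 → break 1  [load 75/75]
  20 → break 2 (new)  [load 20/75]
  5 → break 2  [load 25/75]
  50 → break 2  [load 75/75]
  5 → break 3 (new)  [load 5/75]
  40 → break 3  [load 45/75]
  45 → break 4 (new)  [load 45/75]
  15 → break 3  [load 60/75]
4 commercial breaks opened.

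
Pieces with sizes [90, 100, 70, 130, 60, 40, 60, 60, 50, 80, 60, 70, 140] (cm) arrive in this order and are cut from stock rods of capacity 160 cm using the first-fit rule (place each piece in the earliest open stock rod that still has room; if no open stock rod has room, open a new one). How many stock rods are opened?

7

  90 → stock rod 1 (new)  [load 90/160]
  100 → stock rod 2 (new)  [load 100/160]
  70 → stock rod 1  [load 160/160]
  130 → stock rod 3 (new)  [load 130/160]
  60 → stock rod 2  [load 160/160]
  40 → stock rod 4 (new)  [load 40/160]
  60 → stock rod 4  [load 100/160]
  60 → stock rod 4  [load 160/160]
  50 → stock rod 5 (new)  [load 50/160]
  80 → stock rod 5  [load 130/160]
  60 → stock rod 6 (new)  [load 60/160]
  70 → stock rod 6  [load 130/160]
  140 → stock rod 7 (new)  [load 140/160]
7 stock rods opened.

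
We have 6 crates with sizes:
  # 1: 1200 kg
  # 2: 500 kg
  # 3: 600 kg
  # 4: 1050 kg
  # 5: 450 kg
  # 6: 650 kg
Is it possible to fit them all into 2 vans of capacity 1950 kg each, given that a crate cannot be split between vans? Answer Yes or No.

No

Total = 4450 kg; ⌈4450/1950⌉ = 3.
At least 3 vans are required, but only 2 are allowed.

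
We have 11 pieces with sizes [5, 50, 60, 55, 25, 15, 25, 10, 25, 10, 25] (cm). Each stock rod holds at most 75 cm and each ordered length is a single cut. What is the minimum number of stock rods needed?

5

Total = 60 + 55 + 50 + 25 + 25 + 25 + 25 + 15 + 10 + 10 + 5 = 305 cm.
Lower bound: ⌈305/75⌉ = 5 stock rods.
A packing using 5 stock rods:
  stock rod 1: 60 + 15 = 75
  stock rod 2: 55 + 10 + 10 = 75
  stock rod 3: 50 + 25 = 75
  stock rod 4: 25 + 25 + 25 = 75
  stock rod 5: 5 = 5
This matches the lower bound, so 5 is optimal.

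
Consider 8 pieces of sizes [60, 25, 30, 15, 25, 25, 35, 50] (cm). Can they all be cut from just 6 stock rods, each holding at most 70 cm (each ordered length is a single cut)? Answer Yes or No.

Yes

A valid assignment using 5 stock rods:
  stock rod 1: 60 = 60
  stock rod 2: 50 + 15 = 65
  stock rod 3: 35 + 30 = 65
  stock rod 4: 25 + 25 = 50
  stock rod 5: 25 = 25
That uses only 5 ≤ 6, so 6 stock rods are enough.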